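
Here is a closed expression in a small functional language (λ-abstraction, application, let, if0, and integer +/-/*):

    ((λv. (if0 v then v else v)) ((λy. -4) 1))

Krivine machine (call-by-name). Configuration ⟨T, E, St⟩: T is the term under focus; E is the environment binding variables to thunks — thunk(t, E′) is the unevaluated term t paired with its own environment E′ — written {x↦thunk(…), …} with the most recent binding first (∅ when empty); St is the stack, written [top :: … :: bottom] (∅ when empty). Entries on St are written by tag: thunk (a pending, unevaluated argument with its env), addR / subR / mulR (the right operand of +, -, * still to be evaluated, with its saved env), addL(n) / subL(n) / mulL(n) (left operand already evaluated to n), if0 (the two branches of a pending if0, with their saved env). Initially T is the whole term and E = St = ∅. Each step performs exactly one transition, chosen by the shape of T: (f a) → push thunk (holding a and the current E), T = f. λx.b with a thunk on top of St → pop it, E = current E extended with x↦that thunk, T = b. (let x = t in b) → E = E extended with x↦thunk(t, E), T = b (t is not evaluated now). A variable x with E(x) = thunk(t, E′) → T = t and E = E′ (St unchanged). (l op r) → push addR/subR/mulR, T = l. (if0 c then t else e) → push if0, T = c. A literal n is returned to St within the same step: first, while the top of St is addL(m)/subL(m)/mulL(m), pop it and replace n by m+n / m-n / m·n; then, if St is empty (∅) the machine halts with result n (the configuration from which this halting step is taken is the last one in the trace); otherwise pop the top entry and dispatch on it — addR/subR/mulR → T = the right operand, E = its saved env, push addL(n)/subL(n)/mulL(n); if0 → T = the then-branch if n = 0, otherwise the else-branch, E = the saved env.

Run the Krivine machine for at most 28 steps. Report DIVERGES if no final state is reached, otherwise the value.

Answer: -4

Execution trace:
0. [T=((λv. (if0 v then v else v)) ((λy. -4) 1)) | E=∅ | St=∅]
1. [T=(λv. (if0 v then v else v)) | E=∅ | St=[thunk]]
2. [T=(if0 v then v else v) | E={v↦thunk(((λy. -4) 1), ∅)} | St=∅]
3. [T=v | E={v↦thunk(((λy. -4) 1), ∅)} | St=[if0]]
4. [T=((λy. -4) 1) | E=∅ | St=[if0]]
5. [T=(λy. -4) | E=∅ | St=[thunk :: if0]]
6. [T=-4 | E={y↦thunk(1, ∅)} | St=[if0]]
7. [T=v | E={v↦thunk(((λy. -4) 1), ∅)} | St=∅]
8. [T=((λy. -4) 1) | E=∅ | St=∅]
9. [T=(λy. -4) | E=∅ | St=[thunk]]
10. [T=-4 | E={y↦thunk(1, ∅)} | St=∅]
→ final value -4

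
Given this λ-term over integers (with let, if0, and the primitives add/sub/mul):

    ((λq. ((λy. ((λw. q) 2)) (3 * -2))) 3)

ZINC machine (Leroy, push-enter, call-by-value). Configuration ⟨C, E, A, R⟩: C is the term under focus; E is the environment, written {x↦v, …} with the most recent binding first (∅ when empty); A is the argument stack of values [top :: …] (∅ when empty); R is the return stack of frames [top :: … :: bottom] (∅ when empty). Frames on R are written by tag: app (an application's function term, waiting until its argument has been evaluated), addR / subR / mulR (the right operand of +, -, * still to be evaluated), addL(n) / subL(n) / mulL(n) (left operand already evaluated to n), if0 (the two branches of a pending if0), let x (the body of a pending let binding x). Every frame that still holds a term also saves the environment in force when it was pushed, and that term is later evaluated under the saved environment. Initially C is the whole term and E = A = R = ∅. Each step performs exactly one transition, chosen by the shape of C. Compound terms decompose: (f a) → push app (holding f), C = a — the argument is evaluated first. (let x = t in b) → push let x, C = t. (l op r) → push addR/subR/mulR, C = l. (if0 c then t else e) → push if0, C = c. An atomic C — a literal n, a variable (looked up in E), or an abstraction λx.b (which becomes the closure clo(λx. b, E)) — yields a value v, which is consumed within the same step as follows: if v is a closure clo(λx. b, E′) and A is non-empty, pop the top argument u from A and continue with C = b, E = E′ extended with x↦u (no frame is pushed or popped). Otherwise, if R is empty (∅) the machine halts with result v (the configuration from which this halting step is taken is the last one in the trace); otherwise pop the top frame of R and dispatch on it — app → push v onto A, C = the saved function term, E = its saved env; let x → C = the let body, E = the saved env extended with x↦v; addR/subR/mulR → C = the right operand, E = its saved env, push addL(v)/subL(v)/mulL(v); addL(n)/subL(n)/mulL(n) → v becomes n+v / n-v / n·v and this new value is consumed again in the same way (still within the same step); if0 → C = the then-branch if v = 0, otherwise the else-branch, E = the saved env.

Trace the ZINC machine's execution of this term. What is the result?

Answer: 3

Machine steps:
0. <C=((λq. ((λy. ((λw. q) 2)) (3 * -2))) 3), E=∅, A=∅, R=∅>
1. <C=3, E=∅, A=∅, R=[app]>
2. <C=(λq. ((λy. ((λw. q) 2)) (3 * -2))), E=∅, A=[3], R=∅>
3. <C=((λy. ((λw. q) 2)) (3 * -2)), E={q↦3}, A=∅, R=∅>
4. <C=(3 * -2), E={q↦3}, A=∅, R=[app]>
5. <C=3, E={q↦3}, A=∅, R=[mulR :: app]>
6. <C=-2, E={q↦3}, A=∅, R=[mulL(3) :: app]>
7. <C=(λy. ((λw. q) 2)), E={q↦3}, A=[-6], R=∅>
8. <C=((λw. q) 2), E={y↦-6, q↦3}, A=∅, R=∅>
9. <C=2, E={y↦-6, q↦3}, A=∅, R=[app]>
10. <C=(λw. q), E={y↦-6, q↦3}, A=[2], R=∅>
11. <C=q, E={w↦2, y↦-6, q↦3}, A=∅, R=∅>
→ final value 3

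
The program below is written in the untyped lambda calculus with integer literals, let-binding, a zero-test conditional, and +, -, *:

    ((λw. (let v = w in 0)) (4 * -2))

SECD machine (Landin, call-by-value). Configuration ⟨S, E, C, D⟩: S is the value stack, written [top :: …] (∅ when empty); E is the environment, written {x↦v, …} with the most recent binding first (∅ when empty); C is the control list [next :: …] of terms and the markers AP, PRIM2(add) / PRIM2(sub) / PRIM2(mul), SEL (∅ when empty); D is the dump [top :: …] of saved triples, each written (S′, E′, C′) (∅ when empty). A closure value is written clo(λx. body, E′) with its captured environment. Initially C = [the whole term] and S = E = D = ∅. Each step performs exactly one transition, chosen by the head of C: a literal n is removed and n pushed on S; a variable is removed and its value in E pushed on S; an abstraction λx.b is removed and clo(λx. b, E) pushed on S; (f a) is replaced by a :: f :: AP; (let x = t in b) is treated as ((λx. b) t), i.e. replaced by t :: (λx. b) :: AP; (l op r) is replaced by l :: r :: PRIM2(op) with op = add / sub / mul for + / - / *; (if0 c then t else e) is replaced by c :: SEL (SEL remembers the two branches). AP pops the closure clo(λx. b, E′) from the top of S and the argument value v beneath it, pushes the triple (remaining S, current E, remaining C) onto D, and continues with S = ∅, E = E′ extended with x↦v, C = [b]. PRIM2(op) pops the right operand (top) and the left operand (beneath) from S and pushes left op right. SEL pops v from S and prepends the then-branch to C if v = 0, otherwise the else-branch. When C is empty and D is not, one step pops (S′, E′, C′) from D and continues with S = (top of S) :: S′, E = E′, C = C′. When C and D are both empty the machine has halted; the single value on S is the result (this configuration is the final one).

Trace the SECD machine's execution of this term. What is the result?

Answer: 0

Derivation:
t=0: ⟨S=∅; E=∅; C=[((λw. (let v = w in 0)) (4 * -2))]; D=∅⟩
t=1: ⟨S=∅; E=∅; C=[(4 * -2) :: (λw. (let v = w in 0)) :: AP]; D=∅⟩
t=2: ⟨S=∅; E=∅; C=[4 :: -2 :: PRIM2(mul) :: (λw. (let v = w in 0)) :: AP]; D=∅⟩
t=3: ⟨S=[4]; E=∅; C=[-2 :: PRIM2(mul) :: (λw. (let v = w in 0)) :: AP]; D=∅⟩
t=4: ⟨S=[-2 :: 4]; E=∅; C=[PRIM2(mul) :: (λw. (let v = w in 0)) :: AP]; D=∅⟩
t=5: ⟨S=[-8]; E=∅; C=[(λw. (let v = w in 0)) :: AP]; D=∅⟩
t=6: ⟨S=[clo(λw. (let v = w in 0), ∅) :: -8]; E=∅; C=[AP]; D=∅⟩
t=7: ⟨S=∅; E={w↦-8}; C=[(let v = w in 0)]; D=[(∅, ∅, ∅)]⟩
t=8: ⟨S=∅; E={w↦-8}; C=[w :: (λv. 0) :: AP]; D=[(∅, ∅, ∅)]⟩
t=9: ⟨S=[-8]; E={w↦-8}; C=[(λv. 0) :: AP]; D=[(∅, ∅, ∅)]⟩
t=10: ⟨S=[clo(λv. 0, {w↦-8}) :: -8]; E={w↦-8}; C=[AP]; D=[(∅, ∅, ∅)]⟩
t=11: ⟨S=∅; E={v↦-8, w↦-8}; C=[0]; D=[(∅, {w↦-8}, ∅) :: (∅, ∅, ∅)]⟩
t=12: ⟨S=[0]; E={v↦-8, w↦-8}; C=∅; D=[(∅, {w↦-8}, ∅) :: (∅, ∅, ∅)]⟩
t=13: ⟨S=[0]; E={w↦-8}; C=∅; D=[(∅, ∅, ∅)]⟩
t=14: ⟨S=[0]; E=∅; C=∅; D=∅⟩
→ final value 0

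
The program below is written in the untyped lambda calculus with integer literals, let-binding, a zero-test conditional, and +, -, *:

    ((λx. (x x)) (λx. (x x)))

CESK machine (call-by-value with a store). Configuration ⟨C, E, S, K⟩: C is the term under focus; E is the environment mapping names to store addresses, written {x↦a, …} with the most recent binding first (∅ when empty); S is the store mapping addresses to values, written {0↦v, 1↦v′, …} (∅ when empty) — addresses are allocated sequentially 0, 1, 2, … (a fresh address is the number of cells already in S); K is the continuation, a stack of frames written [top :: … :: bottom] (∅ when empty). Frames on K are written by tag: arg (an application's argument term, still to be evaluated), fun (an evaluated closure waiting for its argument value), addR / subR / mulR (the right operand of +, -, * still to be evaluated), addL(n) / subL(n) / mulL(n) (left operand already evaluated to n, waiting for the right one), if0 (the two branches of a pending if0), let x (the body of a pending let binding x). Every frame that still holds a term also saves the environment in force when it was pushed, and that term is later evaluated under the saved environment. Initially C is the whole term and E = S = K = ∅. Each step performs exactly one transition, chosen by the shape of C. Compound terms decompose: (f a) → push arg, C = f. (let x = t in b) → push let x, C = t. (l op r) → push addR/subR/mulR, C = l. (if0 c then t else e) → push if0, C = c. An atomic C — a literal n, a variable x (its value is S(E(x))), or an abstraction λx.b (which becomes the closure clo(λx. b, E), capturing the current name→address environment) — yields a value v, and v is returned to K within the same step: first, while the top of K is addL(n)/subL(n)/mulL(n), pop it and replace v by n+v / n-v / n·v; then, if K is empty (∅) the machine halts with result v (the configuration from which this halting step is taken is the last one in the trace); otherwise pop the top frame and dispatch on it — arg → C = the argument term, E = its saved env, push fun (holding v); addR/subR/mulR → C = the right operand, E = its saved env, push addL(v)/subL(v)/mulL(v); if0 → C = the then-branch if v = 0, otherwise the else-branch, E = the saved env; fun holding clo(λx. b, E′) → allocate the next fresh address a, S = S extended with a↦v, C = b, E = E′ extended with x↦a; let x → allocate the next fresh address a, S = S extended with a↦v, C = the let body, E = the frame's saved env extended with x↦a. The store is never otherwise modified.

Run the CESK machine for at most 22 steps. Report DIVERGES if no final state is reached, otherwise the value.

Answer: DIVERGES (no final state within 22 steps)

Derivation:
step 0: [C=((λx. (x x)) (λx. (x x))) | E=∅ | S=∅ | K=∅]
step 1: [C=(λx. (x x)) | E=∅ | S=∅ | K=[arg]]
step 2: [C=(λx. (x x)) | E=∅ | S=∅ | K=[fun]]
step 3: [C=(x x) | E={x↦0} | S={0↦clo(λx. (x x), ∅)} | K=∅]
step 4: [C=x | E={x↦0} | S={0↦clo(λx. (x x), ∅)} | K=[arg]]
step 5: [C=x | E={x↦0} | S={0↦clo(λx. (x x), ∅)} | K=[fun]]
step 6: [C=(x x) | E={x↦1} | S={0↦clo(λx. (x x), ∅), 1↦clo(λx. (x x), ∅)} | K=∅]
step 7: [C=x | E={x↦1} | S={0↦clo(λx. (x x), ∅), 1↦clo(λx. (x x), ∅)} | K=[arg]]
step 8: [C=x | E={x↦1} | S={0↦clo(λx. (x x), ∅), 1↦clo(λx. (x x), ∅)} | K=[fun]]
step 9: [C=(x x) | E={x↦2} | S={0↦clo(λx. (x x), ∅), 1↦clo(λx. (x x), ∅), 2↦clo(λx. (x x), ∅)} | K=∅]
step 10: [C=x | E={x↦2} | S={0↦clo(λx. (x x), ∅), 1↦clo(λx. (x x), ∅), 2↦clo(λx. (x x), ∅)} | K=[arg]]
step 11: [C=x | E={x↦2} | S={0↦clo(λx. (x x), ∅), 1↦clo(λx. (x x), ∅), 2↦clo(λx. (x x), ∅)} | K=[fun]]
step 12: [C=(x x) | E={x↦3} | S={0↦clo(λx. (x x), ∅), 1↦clo(λx. (x x), ∅), 2↦clo(λx. (x x), ∅), 3↦clo(λx. (x x), ∅)} | K=∅]
step 13: [C=x | E={x↦3} | S={0↦clo(λx. (x x), ∅), 1↦clo(λx. (x x), ∅), 2↦clo(λx. (x x), ∅), 3↦clo(λx. (x x), ∅)} | K=[arg]]
step 14: [C=x | E={x↦3} | S={0↦clo(λx. (x x), ∅), 1↦clo(λx. (x x), ∅), 2↦clo(λx. (x x), ∅), 3↦clo(λx. (x x), ∅)} | K=[fun]]
step 15: [C=(x x) | E={x↦4} | S={0↦clo(λx. (x x), ∅), 1↦clo(λx. (x x), ∅), 2↦clo(λx. (x x), ∅), 3↦clo(λx. (x x), ∅), 4↦clo(λx. (x x), ∅)} | K=∅]
step 16: [C=x | E={x↦4} | S={0↦clo(λx. (x x), ∅), 1↦clo(λx. (x x), ∅), 2↦clo(λx. (x x), ∅), 3↦clo(λx. (x x), ∅), 4↦clo(λx. (x x), ∅)} | K=[arg]]
step 17: [C=x | E={x↦4} | S={0↦clo(λx. (x x), ∅), 1↦clo(λx. (x x), ∅), 2↦clo(λx. (x x), ∅), 3↦clo(λx. (x x), ∅), 4↦clo(λx. (x x), ∅)} | K=[fun]]
step 18: [C=(x x) | E={x↦5} | S={0↦clo(λx. (x x), ∅), 1↦clo(λx. (x x), ∅), 2↦clo(λx. (x x), ∅), 3↦clo(λx. (x x), ∅), 4↦clo(λx. (x x), ∅), 5↦clo(λx. (x x), ∅)} | K=∅]
step 19: [C=x | E={x↦5} | S={0↦clo(λx. (x x), ∅), 1↦clo(λx. (x x), ∅), 2↦clo(λx. (x x), ∅), 3↦clo(λx. (x x), ∅), 4↦clo(λx. (x x), ∅), 5↦clo(λx. (x x), ∅)} | K=[arg]]
step 20: [C=x | E={x↦5} | S={0↦clo(λx. (x x), ∅), 1↦clo(λx. (x x), ∅), 2↦clo(λx. (x x), ∅), 3↦clo(λx. (x x), ∅), 4↦clo(λx. (x x), ∅), 5↦clo(λx. (x x), ∅)} | K=[fun]]
step 21: [C=(x x) | E={x↦6} | S={0↦clo(λx. (x x), ∅), 1↦clo(λx. (x x), ∅), 2↦clo(λx. (x x), ∅), 3↦clo(λx. (x x), ∅), 4↦clo(λx. (x x), ∅), 5↦clo(λx. (x x), ∅), 6↦clo(λx. (x x), ∅)} | K=∅]
step 22: [C=x | E={x↦6} | S={0↦clo(λx. (x x), ∅), 1↦clo(λx. (x x), ∅), 2↦clo(λx. (x x), ∅), 3↦clo(λx. (x x), ∅), 4↦clo(λx. (x x), ∅), 5↦clo(λx. (x x), ∅), 6↦clo(λx. (x x), ∅)} | K=[arg]]
→ 22 transitions taken and the configuration is still not final: no result within 22 steps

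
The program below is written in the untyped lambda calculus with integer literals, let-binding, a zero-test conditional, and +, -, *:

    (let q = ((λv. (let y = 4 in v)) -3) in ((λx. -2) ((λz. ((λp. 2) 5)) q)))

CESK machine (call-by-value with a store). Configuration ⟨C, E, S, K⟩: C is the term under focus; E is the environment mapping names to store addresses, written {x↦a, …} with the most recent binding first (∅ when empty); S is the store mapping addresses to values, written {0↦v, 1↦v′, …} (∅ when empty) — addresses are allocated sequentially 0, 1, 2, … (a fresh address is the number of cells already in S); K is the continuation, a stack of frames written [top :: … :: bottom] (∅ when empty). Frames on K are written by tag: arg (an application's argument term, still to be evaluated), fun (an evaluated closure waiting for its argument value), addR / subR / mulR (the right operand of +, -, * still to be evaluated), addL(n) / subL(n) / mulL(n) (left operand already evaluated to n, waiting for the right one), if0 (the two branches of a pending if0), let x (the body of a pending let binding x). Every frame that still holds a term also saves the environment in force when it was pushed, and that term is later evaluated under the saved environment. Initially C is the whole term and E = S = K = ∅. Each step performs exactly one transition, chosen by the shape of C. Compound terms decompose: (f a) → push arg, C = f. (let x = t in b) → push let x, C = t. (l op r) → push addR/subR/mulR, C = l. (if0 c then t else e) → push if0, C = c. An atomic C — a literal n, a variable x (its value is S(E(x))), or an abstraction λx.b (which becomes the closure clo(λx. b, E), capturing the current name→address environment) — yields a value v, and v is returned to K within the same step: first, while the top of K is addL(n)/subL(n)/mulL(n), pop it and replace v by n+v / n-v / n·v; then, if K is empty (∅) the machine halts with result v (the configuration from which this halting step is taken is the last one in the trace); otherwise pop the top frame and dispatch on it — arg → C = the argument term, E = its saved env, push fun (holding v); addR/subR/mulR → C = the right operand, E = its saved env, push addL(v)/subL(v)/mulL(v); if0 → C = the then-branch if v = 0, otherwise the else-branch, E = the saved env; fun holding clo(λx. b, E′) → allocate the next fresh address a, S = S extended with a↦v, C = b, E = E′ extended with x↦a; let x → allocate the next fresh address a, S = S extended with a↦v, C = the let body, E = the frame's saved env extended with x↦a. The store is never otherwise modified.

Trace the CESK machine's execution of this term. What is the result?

[0] [C=(let q = ((λv. (let y = 4 in v)) -3) in ((λx. -2) ((λz. ((λp. 2) 5)) q))) | E=∅ | S=∅ | K=∅]
[1] [C=((λv. (let y = 4 in v)) -3) | E=∅ | S=∅ | K=[let q]]
[2] [C=(λv. (let y = 4 in v)) | E=∅ | S=∅ | K=[arg :: let q]]
[3] [C=-3 | E=∅ | S=∅ | K=[fun :: let q]]
[4] [C=(let y = 4 in v) | E={v↦0} | S={0↦-3} | K=[let q]]
[5] [C=4 | E={v↦0} | S={0↦-3} | K=[let y :: let q]]
[6] [C=v | E={y↦1, v↦0} | S={0↦-3, 1↦4} | K=[let q]]
[7] [C=((λx. -2) ((λz. ((λp. 2) 5)) q)) | E={q↦2} | S={0↦-3, 1↦4, 2↦-3} | K=∅]
[8] [C=(λx. -2) | E={q↦2} | S={0↦-3, 1↦4, 2↦-3} | K=[arg]]
[9] [C=((λz. ((λp. 2) 5)) q) | E={q↦2} | S={0↦-3, 1↦4, 2↦-3} | K=[fun]]
[10] [C=(λz. ((λp. 2) 5)) | E={q↦2} | S={0↦-3, 1↦4, 2↦-3} | K=[arg :: fun]]
[11] [C=q | E={q↦2} | S={0↦-3, 1↦4, 2↦-3} | K=[fun :: fun]]
[12] [C=((λp. 2) 5) | E={z↦3, q↦2} | S={0↦-3, 1↦4, 2↦-3, 3↦-3} | K=[fun]]
[13] [C=(λp. 2) | E={z↦3, q↦2} | S={0↦-3, 1↦4, 2↦-3, 3↦-3} | K=[arg :: fun]]
[14] [C=5 | E={z↦3, q↦2} | S={0↦-3, 1↦4, 2↦-3, 3↦-3} | K=[fun :: fun]]
[15] [C=2 | E={p↦4, z↦3, q↦2} | S={0↦-3, 1↦4, 2↦-3, 3↦-3, 4↦5} | K=[fun]]
[16] [C=-2 | E={x↦5, q↦2} | S={0↦-3, 1↦4, 2↦-3, 3↦-3, 4↦5, 5↦2} | K=∅]
→ final value -2

Answer: -2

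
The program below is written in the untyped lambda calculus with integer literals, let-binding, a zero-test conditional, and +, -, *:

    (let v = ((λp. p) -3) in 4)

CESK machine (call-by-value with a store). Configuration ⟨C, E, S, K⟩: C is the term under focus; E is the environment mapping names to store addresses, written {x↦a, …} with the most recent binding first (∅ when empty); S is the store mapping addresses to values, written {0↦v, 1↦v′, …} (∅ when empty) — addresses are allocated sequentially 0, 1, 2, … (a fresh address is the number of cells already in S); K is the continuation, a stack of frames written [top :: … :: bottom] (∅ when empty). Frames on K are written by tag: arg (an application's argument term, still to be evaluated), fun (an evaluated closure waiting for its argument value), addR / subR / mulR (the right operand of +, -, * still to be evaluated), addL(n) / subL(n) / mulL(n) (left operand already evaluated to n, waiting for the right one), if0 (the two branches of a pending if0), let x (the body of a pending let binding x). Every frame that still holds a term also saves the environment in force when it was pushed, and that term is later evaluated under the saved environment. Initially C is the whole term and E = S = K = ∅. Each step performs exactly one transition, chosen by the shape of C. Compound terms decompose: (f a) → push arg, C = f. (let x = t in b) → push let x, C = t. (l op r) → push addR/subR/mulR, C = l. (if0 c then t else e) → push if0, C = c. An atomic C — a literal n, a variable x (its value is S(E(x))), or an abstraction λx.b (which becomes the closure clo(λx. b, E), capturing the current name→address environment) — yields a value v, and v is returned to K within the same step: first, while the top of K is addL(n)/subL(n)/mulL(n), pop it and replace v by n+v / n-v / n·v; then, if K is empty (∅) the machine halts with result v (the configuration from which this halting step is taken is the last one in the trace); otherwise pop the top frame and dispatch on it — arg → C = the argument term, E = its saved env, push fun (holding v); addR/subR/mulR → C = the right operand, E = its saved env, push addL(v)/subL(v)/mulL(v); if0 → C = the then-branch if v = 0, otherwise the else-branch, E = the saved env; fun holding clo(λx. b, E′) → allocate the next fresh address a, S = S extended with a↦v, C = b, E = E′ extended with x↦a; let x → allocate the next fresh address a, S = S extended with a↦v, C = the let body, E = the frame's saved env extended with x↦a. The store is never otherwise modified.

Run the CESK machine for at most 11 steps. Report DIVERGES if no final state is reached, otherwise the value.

Answer: 4

Derivation:
step 0: <C=(let v = ((λp. p) -3) in 4), E=∅, S=∅, K=∅>
step 1: <C=((λp. p) -3), E=∅, S=∅, K=[let v]>
step 2: <C=(λp. p), E=∅, S=∅, K=[arg :: let v]>
step 3: <C=-3, E=∅, S=∅, K=[fun :: let v]>
step 4: <C=p, E={p↦0}, S={0↦-3}, K=[let v]>
step 5: <C=4, E={v↦1}, S={0↦-3, 1↦-3}, K=∅>
→ final value 4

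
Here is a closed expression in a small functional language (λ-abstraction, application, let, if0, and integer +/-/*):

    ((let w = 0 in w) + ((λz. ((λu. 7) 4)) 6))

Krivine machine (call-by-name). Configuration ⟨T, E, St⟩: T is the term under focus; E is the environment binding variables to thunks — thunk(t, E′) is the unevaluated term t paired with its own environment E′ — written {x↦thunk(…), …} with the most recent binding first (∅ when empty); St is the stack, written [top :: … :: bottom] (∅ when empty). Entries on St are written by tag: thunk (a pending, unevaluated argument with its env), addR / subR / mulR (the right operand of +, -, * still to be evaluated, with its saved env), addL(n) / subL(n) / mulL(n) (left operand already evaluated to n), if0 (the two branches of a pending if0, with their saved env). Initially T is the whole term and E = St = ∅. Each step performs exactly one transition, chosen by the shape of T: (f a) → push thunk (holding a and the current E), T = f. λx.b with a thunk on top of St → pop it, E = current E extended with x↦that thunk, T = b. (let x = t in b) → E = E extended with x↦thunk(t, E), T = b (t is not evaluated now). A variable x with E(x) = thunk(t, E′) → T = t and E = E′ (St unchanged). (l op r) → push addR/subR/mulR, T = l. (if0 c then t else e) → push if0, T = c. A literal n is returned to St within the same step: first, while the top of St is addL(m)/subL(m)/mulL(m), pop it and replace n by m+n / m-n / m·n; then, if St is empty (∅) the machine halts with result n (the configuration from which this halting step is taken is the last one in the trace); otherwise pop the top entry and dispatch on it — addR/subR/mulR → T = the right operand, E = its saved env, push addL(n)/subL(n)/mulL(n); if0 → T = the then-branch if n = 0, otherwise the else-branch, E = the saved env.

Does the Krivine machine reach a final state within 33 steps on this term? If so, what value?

t=0: <T=((let w = 0 in w) + ((λz. ((λu. 7) 4)) 6)), E=∅, St=∅>
t=1: <T=(let w = 0 in w), E=∅, St=[addR]>
t=2: <T=w, E={w↦thunk(0, ∅)}, St=[addR]>
t=3: <T=0, E=∅, St=[addR]>
t=4: <T=((λz. ((λu. 7) 4)) 6), E=∅, St=[addL(0)]>
t=5: <T=(λz. ((λu. 7) 4)), E=∅, St=[thunk :: addL(0)]>
t=6: <T=((λu. 7) 4), E={z↦thunk(6, ∅)}, St=[addL(0)]>
t=7: <T=(λu. 7), E={z↦thunk(6, ∅)}, St=[thunk :: addL(0)]>
t=8: <T=7, E={u↦thunk(4, {z↦thunk(6, ∅)}), z↦thunk(6, ∅)}, St=[addL(0)]>
→ final value 7

Answer: 7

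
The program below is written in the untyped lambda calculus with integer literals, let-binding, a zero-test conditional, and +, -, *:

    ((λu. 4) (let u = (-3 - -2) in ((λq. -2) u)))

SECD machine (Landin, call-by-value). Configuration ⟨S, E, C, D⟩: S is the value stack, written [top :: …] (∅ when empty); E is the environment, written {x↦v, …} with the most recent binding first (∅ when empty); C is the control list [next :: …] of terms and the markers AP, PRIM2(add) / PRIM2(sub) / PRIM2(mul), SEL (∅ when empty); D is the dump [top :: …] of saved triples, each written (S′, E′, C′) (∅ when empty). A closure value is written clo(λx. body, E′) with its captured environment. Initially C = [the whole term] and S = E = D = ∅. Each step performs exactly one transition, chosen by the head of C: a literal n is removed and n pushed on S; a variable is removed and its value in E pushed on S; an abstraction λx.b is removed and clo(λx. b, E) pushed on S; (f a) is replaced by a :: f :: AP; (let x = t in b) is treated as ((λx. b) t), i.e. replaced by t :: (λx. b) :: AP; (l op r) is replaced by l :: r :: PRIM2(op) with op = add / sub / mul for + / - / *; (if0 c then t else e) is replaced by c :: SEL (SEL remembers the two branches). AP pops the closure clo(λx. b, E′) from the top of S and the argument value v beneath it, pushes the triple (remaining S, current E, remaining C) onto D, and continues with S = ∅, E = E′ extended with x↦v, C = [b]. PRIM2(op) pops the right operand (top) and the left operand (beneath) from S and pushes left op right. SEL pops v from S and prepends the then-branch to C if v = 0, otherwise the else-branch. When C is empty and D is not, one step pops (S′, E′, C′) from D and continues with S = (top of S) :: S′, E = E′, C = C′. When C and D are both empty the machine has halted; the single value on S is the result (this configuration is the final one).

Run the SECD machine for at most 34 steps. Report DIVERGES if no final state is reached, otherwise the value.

0. <S=∅, E=∅, C=[((λu. 4) (let u = (-3 - -2) in ((λq. -2) u)))], D=∅>
1. <S=∅, E=∅, C=[(let u = (-3 - -2) in ((λq. -2) u)) :: (λu. 4) :: AP], D=∅>
2. <S=∅, E=∅, C=[(-3 - -2) :: (λu. ((λq. -2) u)) :: AP :: (λu. 4) :: AP], D=∅>
3. <S=∅, E=∅, C=[-3 :: -2 :: PRIM2(sub) :: (λu. ((λq. -2) u)) :: AP :: (λu. 4) :: AP], D=∅>
4. <S=[-3], E=∅, C=[-2 :: PRIM2(sub) :: (λu. ((λq. -2) u)) :: AP :: (λu. 4) :: AP], D=∅>
5. <S=[-2 :: -3], E=∅, C=[PRIM2(sub) :: (λu. ((λq. -2) u)) :: AP :: (λu. 4) :: AP], D=∅>
6. <S=[-1], E=∅, C=[(λu. ((λq. -2) u)) :: AP :: (λu. 4) :: AP], D=∅>
7. <S=[clo(λu. ((λq. -2) u), ∅) :: -1], E=∅, C=[AP :: (λu. 4) :: AP], D=∅>
8. <S=∅, E={u↦-1}, C=[((λq. -2) u)], D=[(∅, ∅, [(λu. 4) :: AP])]>
9. <S=∅, E={u↦-1}, C=[u :: (λq. -2) :: AP], D=[(∅, ∅, [(λu. 4) :: AP])]>
10. <S=[-1], E={u↦-1}, C=[(λq. -2) :: AP], D=[(∅, ∅, [(λu. 4) :: AP])]>
11. <S=[clo(λq. -2, {u↦-1}) :: -1], E={u↦-1}, C=[AP], D=[(∅, ∅, [(λu. 4) :: AP])]>
12. <S=∅, E={q↦-1, u↦-1}, C=[-2], D=[(∅, {u↦-1}, ∅) :: (∅, ∅, [(λu. 4) :: AP])]>
13. <S=[-2], E={q↦-1, u↦-1}, C=∅, D=[(∅, {u↦-1}, ∅) :: (∅, ∅, [(λu. 4) :: AP])]>
14. <S=[-2], E={u↦-1}, C=∅, D=[(∅, ∅, [(λu. 4) :: AP])]>
15. <S=[-2], E=∅, C=[(λu. 4) :: AP], D=∅>
16. <S=[clo(λu. 4, ∅) :: -2], E=∅, C=[AP], D=∅>
17. <S=∅, E={u↦-2}, C=[4], D=[(∅, ∅, ∅)]>
18. <S=[4], E={u↦-2}, C=∅, D=[(∅, ∅, ∅)]>
19. <S=[4], E=∅, C=∅, D=∅>
→ final value 4

Answer: 4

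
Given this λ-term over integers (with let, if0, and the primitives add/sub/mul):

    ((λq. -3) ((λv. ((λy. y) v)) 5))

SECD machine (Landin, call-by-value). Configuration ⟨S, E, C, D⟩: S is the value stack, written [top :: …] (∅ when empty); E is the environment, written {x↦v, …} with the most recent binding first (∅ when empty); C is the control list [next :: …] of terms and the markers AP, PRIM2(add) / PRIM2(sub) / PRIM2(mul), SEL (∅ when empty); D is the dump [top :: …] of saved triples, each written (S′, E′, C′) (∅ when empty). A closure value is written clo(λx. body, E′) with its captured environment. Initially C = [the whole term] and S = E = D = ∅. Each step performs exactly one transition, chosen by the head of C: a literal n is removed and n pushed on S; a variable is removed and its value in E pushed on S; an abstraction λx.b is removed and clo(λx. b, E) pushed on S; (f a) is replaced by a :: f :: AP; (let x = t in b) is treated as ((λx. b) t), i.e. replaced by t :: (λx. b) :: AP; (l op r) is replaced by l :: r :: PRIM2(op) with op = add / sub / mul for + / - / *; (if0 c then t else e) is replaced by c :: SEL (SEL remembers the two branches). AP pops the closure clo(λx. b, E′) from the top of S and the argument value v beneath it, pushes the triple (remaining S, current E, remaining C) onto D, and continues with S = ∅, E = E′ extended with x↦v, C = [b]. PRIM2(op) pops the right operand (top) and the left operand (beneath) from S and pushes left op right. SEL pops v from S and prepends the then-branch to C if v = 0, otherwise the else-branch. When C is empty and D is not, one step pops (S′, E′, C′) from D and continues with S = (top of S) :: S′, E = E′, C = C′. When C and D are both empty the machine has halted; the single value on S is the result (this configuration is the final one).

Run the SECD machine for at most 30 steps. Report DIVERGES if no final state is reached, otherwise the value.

Answer: -3

Derivation:
t=0: [S=∅ | E=∅ | C=[((λq. -3) ((λv. ((λy. y) v)) 5))] | D=∅]
t=1: [S=∅ | E=∅ | C=[((λv. ((λy. y) v)) 5) :: (λq. -3) :: AP] | D=∅]
t=2: [S=∅ | E=∅ | C=[5 :: (λv. ((λy. y) v)) :: AP :: (λq. -3) :: AP] | D=∅]
t=3: [S=[5] | E=∅ | C=[(λv. ((λy. y) v)) :: AP :: (λq. -3) :: AP] | D=∅]
t=4: [S=[clo(λv. ((λy. y) v), ∅) :: 5] | E=∅ | C=[AP :: (λq. -3) :: AP] | D=∅]
t=5: [S=∅ | E={v↦5} | C=[((λy. y) v)] | D=[(∅, ∅, [(λq. -3) :: AP])]]
t=6: [S=∅ | E={v↦5} | C=[v :: (λy. y) :: AP] | D=[(∅, ∅, [(λq. -3) :: AP])]]
t=7: [S=[5] | E={v↦5} | C=[(λy. y) :: AP] | D=[(∅, ∅, [(λq. -3) :: AP])]]
t=8: [S=[clo(λy. y, {v↦5}) :: 5] | E={v↦5} | C=[AP] | D=[(∅, ∅, [(λq. -3) :: AP])]]
t=9: [S=∅ | E={y↦5, v↦5} | C=[y] | D=[(∅, {v↦5}, ∅) :: (∅, ∅, [(λq. -3) :: AP])]]
t=10: [S=[5] | E={y↦5, v↦5} | C=∅ | D=[(∅, {v↦5}, ∅) :: (∅, ∅, [(λq. -3) :: AP])]]
t=11: [S=[5] | E={v↦5} | C=∅ | D=[(∅, ∅, [(λq. -3) :: AP])]]
t=12: [S=[5] | E=∅ | C=[(λq. -3) :: AP] | D=∅]
t=13: [S=[clo(λq. -3, ∅) :: 5] | E=∅ | C=[AP] | D=∅]
t=14: [S=∅ | E={q↦5} | C=[-3] | D=[(∅, ∅, ∅)]]
t=15: [S=[-3] | E={q↦5} | C=∅ | D=[(∅, ∅, ∅)]]
t=16: [S=[-3] | E=∅ | C=∅ | D=∅]
→ final value -3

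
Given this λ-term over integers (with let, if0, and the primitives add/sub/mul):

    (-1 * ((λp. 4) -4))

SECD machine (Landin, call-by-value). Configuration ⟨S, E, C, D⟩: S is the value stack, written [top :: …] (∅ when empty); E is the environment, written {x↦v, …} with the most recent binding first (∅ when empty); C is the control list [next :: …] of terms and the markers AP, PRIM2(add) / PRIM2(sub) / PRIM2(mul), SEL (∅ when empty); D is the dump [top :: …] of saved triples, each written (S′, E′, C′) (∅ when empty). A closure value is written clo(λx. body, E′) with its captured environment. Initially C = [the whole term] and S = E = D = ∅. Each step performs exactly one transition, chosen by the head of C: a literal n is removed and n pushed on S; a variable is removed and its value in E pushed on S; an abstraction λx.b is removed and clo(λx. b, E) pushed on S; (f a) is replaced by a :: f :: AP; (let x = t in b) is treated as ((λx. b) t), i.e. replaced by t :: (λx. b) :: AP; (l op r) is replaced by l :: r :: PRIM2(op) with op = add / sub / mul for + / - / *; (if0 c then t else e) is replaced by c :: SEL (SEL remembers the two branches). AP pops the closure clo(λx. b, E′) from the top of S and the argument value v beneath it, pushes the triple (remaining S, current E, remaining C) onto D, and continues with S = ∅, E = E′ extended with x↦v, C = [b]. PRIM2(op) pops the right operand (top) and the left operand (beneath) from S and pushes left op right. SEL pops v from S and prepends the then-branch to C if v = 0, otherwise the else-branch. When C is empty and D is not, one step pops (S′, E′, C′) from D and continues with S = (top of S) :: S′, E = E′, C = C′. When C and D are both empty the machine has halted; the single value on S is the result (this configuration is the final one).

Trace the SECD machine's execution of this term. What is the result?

step 0: ⟨S=∅; E=∅; C=[(-1 * ((λp. 4) -4))]; D=∅⟩
step 1: ⟨S=∅; E=∅; C=[-1 :: ((λp. 4) -4) :: PRIM2(mul)]; D=∅⟩
step 2: ⟨S=[-1]; E=∅; C=[((λp. 4) -4) :: PRIM2(mul)]; D=∅⟩
step 3: ⟨S=[-1]; E=∅; C=[-4 :: (λp. 4) :: AP :: PRIM2(mul)]; D=∅⟩
step 4: ⟨S=[-4 :: -1]; E=∅; C=[(λp. 4) :: AP :: PRIM2(mul)]; D=∅⟩
step 5: ⟨S=[clo(λp. 4, ∅) :: -4 :: -1]; E=∅; C=[AP :: PRIM2(mul)]; D=∅⟩
step 6: ⟨S=∅; E={p↦-4}; C=[4]; D=[([-1], ∅, [PRIM2(mul)])]⟩
step 7: ⟨S=[4]; E={p↦-4}; C=∅; D=[([-1], ∅, [PRIM2(mul)])]⟩
step 8: ⟨S=[4 :: -1]; E=∅; C=[PRIM2(mul)]; D=∅⟩
step 9: ⟨S=[-4]; E=∅; C=∅; D=∅⟩
→ final value -4

Answer: -4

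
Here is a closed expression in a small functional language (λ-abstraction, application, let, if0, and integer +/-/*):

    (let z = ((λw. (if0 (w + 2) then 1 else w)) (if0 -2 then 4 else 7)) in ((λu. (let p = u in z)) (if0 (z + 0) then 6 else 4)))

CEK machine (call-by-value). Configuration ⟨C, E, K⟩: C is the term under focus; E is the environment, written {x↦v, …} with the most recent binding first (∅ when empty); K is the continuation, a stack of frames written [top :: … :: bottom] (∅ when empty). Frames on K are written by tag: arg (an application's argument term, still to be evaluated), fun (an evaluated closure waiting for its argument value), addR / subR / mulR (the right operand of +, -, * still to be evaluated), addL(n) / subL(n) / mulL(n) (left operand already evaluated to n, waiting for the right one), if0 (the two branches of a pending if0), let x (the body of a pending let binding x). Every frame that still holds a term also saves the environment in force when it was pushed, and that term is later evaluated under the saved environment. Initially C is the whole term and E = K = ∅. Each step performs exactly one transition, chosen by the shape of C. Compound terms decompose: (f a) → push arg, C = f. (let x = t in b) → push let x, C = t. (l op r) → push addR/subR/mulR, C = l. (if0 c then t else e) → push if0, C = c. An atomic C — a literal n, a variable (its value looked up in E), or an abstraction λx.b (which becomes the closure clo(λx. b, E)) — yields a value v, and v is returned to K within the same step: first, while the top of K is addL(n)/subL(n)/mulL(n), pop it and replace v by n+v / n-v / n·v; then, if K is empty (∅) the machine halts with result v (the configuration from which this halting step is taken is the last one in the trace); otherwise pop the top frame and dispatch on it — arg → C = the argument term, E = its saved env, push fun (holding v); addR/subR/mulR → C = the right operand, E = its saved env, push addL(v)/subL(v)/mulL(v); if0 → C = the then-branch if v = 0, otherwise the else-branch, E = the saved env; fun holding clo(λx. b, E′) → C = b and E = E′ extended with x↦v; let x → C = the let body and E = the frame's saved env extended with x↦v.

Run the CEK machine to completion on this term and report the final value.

t=0: [C=(let z = ((λw. (if0 (w + 2) then 1 else w)) (if0 -2 then 4 else 7)) in ((λu. (let p = u in z)) (if0 (z + 0) then 6 else 4))) | E=∅ | K=∅]
t=1: [C=((λw. (if0 (w + 2) then 1 else w)) (if0 -2 then 4 else 7)) | E=∅ | K=[let z]]
t=2: [C=(λw. (if0 (w + 2) then 1 else w)) | E=∅ | K=[arg :: let z]]
t=3: [C=(if0 -2 then 4 else 7) | E=∅ | K=[fun :: let z]]
t=4: [C=-2 | E=∅ | K=[if0 :: fun :: let z]]
t=5: [C=7 | E=∅ | K=[fun :: let z]]
t=6: [C=(if0 (w + 2) then 1 else w) | E={w↦7} | K=[let z]]
t=7: [C=(w + 2) | E={w↦7} | K=[if0 :: let z]]
t=8: [C=w | E={w↦7} | K=[addR :: if0 :: let z]]
t=9: [C=2 | E={w↦7} | K=[addL(7) :: if0 :: let z]]
t=10: [C=w | E={w↦7} | K=[let z]]
t=11: [C=((λu. (let p = u in z)) (if0 (z + 0) then 6 else 4)) | E={z↦7} | K=∅]
t=12: [C=(λu. (let p = u in z)) | E={z↦7} | K=[arg]]
t=13: [C=(if0 (z + 0) then 6 else 4) | E={z↦7} | K=[fun]]
t=14: [C=(z + 0) | E={z↦7} | K=[if0 :: fun]]
t=15: [C=z | E={z↦7} | K=[addR :: if0 :: fun]]
t=16: [C=0 | E={z↦7} | K=[addL(7) :: if0 :: fun]]
t=17: [C=4 | E={z↦7} | K=[fun]]
t=18: [C=(let p = u in z) | E={u↦4, z↦7} | K=∅]
t=19: [C=u | E={u↦4, z↦7} | K=[let p]]
t=20: [C=z | E={p↦4, u↦4, z↦7} | K=∅]
→ final value 7

Answer: 7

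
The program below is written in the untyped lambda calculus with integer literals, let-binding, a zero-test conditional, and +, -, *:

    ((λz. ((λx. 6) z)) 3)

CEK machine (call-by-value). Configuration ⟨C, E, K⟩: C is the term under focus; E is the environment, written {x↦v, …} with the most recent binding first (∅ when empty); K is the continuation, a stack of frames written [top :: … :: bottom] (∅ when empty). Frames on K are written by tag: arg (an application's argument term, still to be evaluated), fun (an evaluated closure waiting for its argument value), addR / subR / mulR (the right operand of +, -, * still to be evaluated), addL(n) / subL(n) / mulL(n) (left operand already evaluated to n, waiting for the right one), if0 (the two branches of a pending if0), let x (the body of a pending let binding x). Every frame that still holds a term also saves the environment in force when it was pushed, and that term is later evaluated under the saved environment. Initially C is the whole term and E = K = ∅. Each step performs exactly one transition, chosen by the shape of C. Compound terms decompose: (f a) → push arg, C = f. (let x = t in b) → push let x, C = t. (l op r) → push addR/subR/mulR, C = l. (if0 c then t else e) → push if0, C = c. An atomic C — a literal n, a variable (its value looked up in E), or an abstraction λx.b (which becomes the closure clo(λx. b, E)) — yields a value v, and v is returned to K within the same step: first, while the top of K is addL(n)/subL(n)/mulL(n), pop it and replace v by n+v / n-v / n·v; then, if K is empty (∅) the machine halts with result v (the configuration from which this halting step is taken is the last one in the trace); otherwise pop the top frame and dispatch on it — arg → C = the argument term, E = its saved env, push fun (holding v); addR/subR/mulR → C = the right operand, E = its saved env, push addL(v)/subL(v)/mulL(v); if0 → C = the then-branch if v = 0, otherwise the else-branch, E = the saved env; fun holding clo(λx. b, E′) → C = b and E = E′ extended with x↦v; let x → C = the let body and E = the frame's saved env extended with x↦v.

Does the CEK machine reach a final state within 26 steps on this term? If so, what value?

t=0: <C=((λz. ((λx. 6) z)) 3), E=∅, K=∅>
t=1: <C=(λz. ((λx. 6) z)), E=∅, K=[arg]>
t=2: <C=3, E=∅, K=[fun]>
t=3: <C=((λx. 6) z), E={z↦3}, K=∅>
t=4: <C=(λx. 6), E={z↦3}, K=[arg]>
t=5: <C=z, E={z↦3}, K=[fun]>
t=6: <C=6, E={x↦3, z↦3}, K=∅>
→ final value 6

Answer: 6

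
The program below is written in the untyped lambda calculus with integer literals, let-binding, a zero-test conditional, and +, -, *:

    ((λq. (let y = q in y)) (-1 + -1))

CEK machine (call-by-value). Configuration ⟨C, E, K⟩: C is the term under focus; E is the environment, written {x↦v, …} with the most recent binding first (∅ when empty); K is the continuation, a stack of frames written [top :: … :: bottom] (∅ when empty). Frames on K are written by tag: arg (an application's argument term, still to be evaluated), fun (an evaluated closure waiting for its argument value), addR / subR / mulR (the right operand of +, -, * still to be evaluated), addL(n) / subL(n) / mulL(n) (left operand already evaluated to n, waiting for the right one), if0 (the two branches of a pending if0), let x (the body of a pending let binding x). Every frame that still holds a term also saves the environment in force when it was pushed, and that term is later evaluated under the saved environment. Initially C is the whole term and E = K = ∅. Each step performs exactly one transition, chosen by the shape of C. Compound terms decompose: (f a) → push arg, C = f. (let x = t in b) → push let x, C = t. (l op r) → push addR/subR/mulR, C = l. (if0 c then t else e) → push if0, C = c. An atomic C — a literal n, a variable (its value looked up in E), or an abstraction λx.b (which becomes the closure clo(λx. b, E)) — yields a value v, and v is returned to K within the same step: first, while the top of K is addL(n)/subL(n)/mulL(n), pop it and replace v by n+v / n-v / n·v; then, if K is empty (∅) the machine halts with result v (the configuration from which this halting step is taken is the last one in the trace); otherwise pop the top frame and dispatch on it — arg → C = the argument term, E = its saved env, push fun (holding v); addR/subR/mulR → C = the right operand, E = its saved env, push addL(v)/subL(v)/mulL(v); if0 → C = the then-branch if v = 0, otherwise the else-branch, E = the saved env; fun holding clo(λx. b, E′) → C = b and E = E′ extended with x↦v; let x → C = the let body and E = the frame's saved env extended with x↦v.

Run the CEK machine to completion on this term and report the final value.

t=0: <C=((λq. (let y = q in y)) (-1 + -1)), E=∅, K=∅>
t=1: <C=(λq. (let y = q in y)), E=∅, K=[arg]>
t=2: <C=(-1 + -1), E=∅, K=[fun]>
t=3: <C=-1, E=∅, K=[addR :: fun]>
t=4: <C=-1, E=∅, K=[addL(-1) :: fun]>
t=5: <C=(let y = q in y), E={q↦-2}, K=∅>
t=6: <C=q, E={q↦-2}, K=[let y]>
t=7: <C=y, E={y↦-2, q↦-2}, K=∅>
→ final value -2

Answer: -2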